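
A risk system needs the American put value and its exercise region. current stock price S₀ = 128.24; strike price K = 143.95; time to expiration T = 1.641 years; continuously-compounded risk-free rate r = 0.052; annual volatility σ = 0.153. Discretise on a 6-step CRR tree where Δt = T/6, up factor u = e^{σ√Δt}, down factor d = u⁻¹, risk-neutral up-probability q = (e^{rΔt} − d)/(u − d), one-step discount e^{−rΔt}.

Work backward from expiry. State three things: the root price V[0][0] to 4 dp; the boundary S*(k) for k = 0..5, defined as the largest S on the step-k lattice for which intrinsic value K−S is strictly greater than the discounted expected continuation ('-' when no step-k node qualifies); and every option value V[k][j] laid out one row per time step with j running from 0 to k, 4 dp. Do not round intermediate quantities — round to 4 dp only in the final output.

params: Δt=0.27350 u=1.08330 d=0.92310 q=0.56942 e^(-rΔt)=0.98588
t_6 payoffs: 64.6042 50.8341 34.6743 15.7100 0.0000 0.0000 0.0000
t_5: node(5,0) S=85.9555 payoff=57.9945 vs cont=55.9617 → 57.9945 [stop]  node(5,1) S=100.8727 payoff=43.0773 vs cont=41.0445 → 43.0773 [stop]  node(5,2) S=118.3787 payoff=25.5713 vs cont=23.5385 → 25.5713 [stop]  node(5,3) S=138.9228 payoff=5.0272 vs cont=6.6689 → 6.6689 [wait]  node(5,4) S=163.0322 payoff=0.0000 vs cont=0.0000 → 0.0000 [wait]  node(5,5) S=191.3257 payoff=0.0000 vs cont=0.0000 → 0.0000 [wait]  ⇒ S*(5)=118.3787
t_4: node(4,0) S=93.1159 payoff=50.8341 vs cont=48.8014 → 50.8341 [stop]  node(4,1) S=109.2757 payoff=34.6743 vs cont=32.6415 → 34.6743 [stop]  node(4,2) S=128.2400 payoff=15.7100 vs cont=14.5989 → 15.7100 [stop]  node(4,3) S=150.4955 payoff=0.0000 vs cont=2.8310 → 2.8310 [wait]  node(4,4) S=176.6133 payoff=0.0000 vs cont=0.0000 → 0.0000 [wait]  ⇒ S*(4)=128.2400
t_3: node(3,0) S=100.8727 payoff=43.0773 vs cont=41.0445 → 43.0773 [stop]  node(3,1) S=118.3787 payoff=25.5713 vs cont=23.5385 → 25.5713 [stop]  node(3,2) S=138.9228 payoff=5.0272 vs cont=8.2582 → 8.2582 [wait]  node(3,3) S=163.0322 payoff=0.0000 vs cont=1.2018 → 1.2018 [wait]  ⇒ S*(3)=118.3787
t_2: node(2,0) S=109.2757 payoff=34.6743 vs cont=32.6415 → 34.6743 [stop]  node(2,1) S=128.2400 payoff=15.7100 vs cont=15.4910 → 15.7100 [stop]  node(2,2) S=150.4955 payoff=0.0000 vs cont=4.1802 → 4.1802 [wait]  ⇒ S*(2)=128.2400
t_1: node(1,0) S=118.3787 payoff=25.5713 vs cont=23.5385 → 25.5713 [stop]  node(1,1) S=138.9228 payoff=5.0272 vs cont=9.0156 → 9.0156 [wait]  ⇒ S*(1)=118.3787
t_0: node(0,0) S=128.2400 payoff=15.7100 vs cont=15.9162 → 15.9162 [wait]  ⇒ S*(0)=-

price = 15.9162
boundary = - 118.3787 128.2400 118.3787 128.2400 118.3787
tree:
15.9162
25.5713 9.0156
34.6743 15.7100 4.1802
43.0773 25.5713 8.2582 1.2018
50.8341 34.6743 15.7100 2.8310 0.0000
57.9945 43.0773 25.5713 6.6689 0.0000 0.0000
64.6042 50.8341 34.6743 15.7100 0.0000 0.0000 0.0000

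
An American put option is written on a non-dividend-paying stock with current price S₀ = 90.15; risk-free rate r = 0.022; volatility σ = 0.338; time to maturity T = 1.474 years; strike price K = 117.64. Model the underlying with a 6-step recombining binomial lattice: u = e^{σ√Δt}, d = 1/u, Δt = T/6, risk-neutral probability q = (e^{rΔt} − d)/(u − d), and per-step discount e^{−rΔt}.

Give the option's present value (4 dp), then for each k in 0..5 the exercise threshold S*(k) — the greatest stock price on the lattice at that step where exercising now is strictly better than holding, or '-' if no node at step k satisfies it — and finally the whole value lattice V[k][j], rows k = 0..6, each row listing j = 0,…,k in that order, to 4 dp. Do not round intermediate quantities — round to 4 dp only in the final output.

Δt=0.24567  u=1.18238  d=0.84575  q=0.47431  discount=0.99461
step 6 (expiry): payoffs max(K−S,0) = 84.6468 71.5148 53.1560 27.4900 0.0000 0.0000 0.0000
step 5: (k=5,j=0): S=39.0105, (K−S)⁺=78.6295, hold=77.9954 ⇒ V=78.6295 exercise | (k=5,j=1): S=54.5375, (K−S)⁺=63.1025, hold=62.4684 ⇒ V=63.1025 exercise | (k=5,j=2): S=76.2446, (K−S)⁺=41.3954, hold=40.7614 ⇒ V=41.3954 exercise | (k=5,j=3): S=106.5915, (K−S)⁺=11.0485, hold=14.3732 ⇒ V=14.3732 continue | (k=5,j=4): S=149.0172, (K−S)⁺=0.0000, hold=0.0000 ⇒ V=0.0000 continue | (k=5,j=5): S=208.3292, (K−S)⁺=0.0000, hold=0.0000 ⇒ V=0.0000 continue  boundary S*=76.2446
step 4: (k=4,j=0): S=46.1252, (K−S)⁺=71.5148, hold=70.8807 ⇒ V=71.5148 exercise | (k=4,j=1): S=64.4840, (K−S)⁺=53.1560, hold=52.5219 ⇒ V=53.1560 exercise | (k=4,j=2): S=90.1500, (K−S)⁺=27.4900, hold=28.4244 ⇒ V=28.4244 continue | (k=4,j=3): S=126.0316, (K−S)⁺=0.0000, hold=7.5151 ⇒ V=7.5151 continue | (k=4,j=4): S=176.1949, (K−S)⁺=0.0000, hold=0.0000 ⇒ V=0.0000 continue  boundary S*=64.4840
step 3: (k=3,j=0): S=54.5375, (K−S)⁺=63.1025, hold=62.4684 ⇒ V=63.1025 exercise | (k=3,j=1): S=76.2446, (K−S)⁺=41.3954, hold=41.2022 ⇒ V=41.3954 exercise | (k=3,j=2): S=106.5915, (K−S)⁺=11.0485, hold=18.4070 ⇒ V=18.4070 continue | (k=3,j=3): S=149.0172, (K−S)⁺=0.0000, hold=3.9293 ⇒ V=3.9293 continue  boundary S*=76.2446
step 2: (k=2,j=0): S=64.4840, (K−S)⁺=53.1560, hold=52.5219 ⇒ V=53.1560 exercise | (k=2,j=1): S=90.1500, (K−S)⁺=27.4900, hold=30.3274 ⇒ V=30.3274 continue | (k=2,j=2): S=126.0316, (K−S)⁺=0.0000, hold=11.4778 ⇒ V=11.4778 continue  boundary S*=64.4840
step 1: (k=1,j=0): S=76.2446, (K−S)⁺=41.3954, hold=42.0999 ⇒ V=42.0999 continue | (k=1,j=1): S=106.5915, (K−S)⁺=11.0485, hold=21.2715 ⇒ V=21.2715 continue  boundary S*=-
step 0: (k=0,j=0): S=90.1500, (K−S)⁺=27.4900, hold=32.0470 ⇒ V=32.0470 continue  boundary S*=-

price = 32.0470
boundary = - - 64.4840 76.2446 64.4840 76.2446
tree:
32.0470
42.0999 21.2715
53.1560 30.3274 11.4778
63.1025 41.3954 18.4070 3.9293
71.5148 53.1560 28.4244 7.5151 0.0000
78.6295 63.1025 41.3954 14.3732 0.0000 0.0000
84.6468 71.5148 53.1560 27.4900 0.0000 0.0000 0.0000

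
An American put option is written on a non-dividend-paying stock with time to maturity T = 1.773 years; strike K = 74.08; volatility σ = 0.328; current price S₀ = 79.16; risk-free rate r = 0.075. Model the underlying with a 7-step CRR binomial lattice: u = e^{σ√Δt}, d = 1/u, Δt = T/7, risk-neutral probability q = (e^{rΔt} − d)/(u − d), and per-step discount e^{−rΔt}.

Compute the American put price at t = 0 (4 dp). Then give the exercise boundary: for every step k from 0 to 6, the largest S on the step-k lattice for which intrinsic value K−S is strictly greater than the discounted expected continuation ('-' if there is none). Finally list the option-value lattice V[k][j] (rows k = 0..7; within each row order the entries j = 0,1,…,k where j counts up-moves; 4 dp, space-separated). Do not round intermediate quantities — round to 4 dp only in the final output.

params: Δt=0.25329 u=1.17948 d=0.84783 q=0.51665 e^(-rΔt)=0.98118
t_7 payoffs: 49.1530 39.4022 25.8371 6.9657 0.0000 0.0000 0.0000 0.0000
t_6: node(6,0) S=29.4009 payoff=44.6791 vs cont=43.2851 → 44.6791 [stop]  node(6,1) S=40.9018 payoff=33.1782 vs cont=31.7842 → 33.1782 [stop]  node(6,2) S=56.9016 payoff=17.1784 vs cont=15.7845 → 17.1784 [stop]  node(6,3) S=79.1600 payoff=0.0000 vs cont=3.3035 → 3.3035 [wait]  node(6,4) S=110.1254 payoff=0.0000 vs cont=0.0000 → 0.0000 [wait]  node(6,5) S=153.2036 payoff=0.0000 vs cont=0.0000 → 0.0000 [wait]  node(6,6) S=213.1330 payoff=0.0000 vs cont=0.0000 → 0.0000 [wait]  ⇒ S*(6)=56.9016
t_5: node(5,0) S=34.6778 payoff=39.4022 vs cont=38.0082 → 39.4022 [stop]  node(5,1) S=48.2429 payoff=25.8371 vs cont=24.4431 → 25.8371 [stop]  node(5,2) S=67.1143 payoff=6.9657 vs cont=9.8216 → 9.8216 [wait]  node(5,3) S=93.3677 payoff=0.0000 vs cont=1.5667 → 1.5667 [wait]  node(5,4) S=129.8907 payoff=0.0000 vs cont=0.0000 → 0.0000 [wait]  node(5,5) S=180.7007 payoff=0.0000 vs cont=0.0000 → 0.0000 [wait]  ⇒ S*(5)=48.2429
t_4: node(4,0) S=40.9018 payoff=33.1782 vs cont=31.7842 → 33.1782 [stop]  node(4,1) S=56.9016 payoff=17.1784 vs cont=17.2322 → 17.2322 [wait]  node(4,2) S=79.1600 payoff=0.0000 vs cont=5.4521 → 5.4521 [wait]  node(4,3) S=110.1254 payoff=0.0000 vs cont=0.7430 → 0.7430 [wait]  node(4,4) S=153.2036 payoff=0.0000 vs cont=0.0000 → 0.0000 [wait]  ⇒ S*(4)=40.9018
t_3: node(3,0) S=48.2429 payoff=25.8371 vs cont=24.4704 → 25.8371 [stop]  node(3,1) S=67.1143 payoff=6.9657 vs cont=10.9363 → 10.9363 [wait]  node(3,2) S=93.3677 payoff=0.0000 vs cont=2.9624 → 2.9624 [wait]  node(3,3) S=129.8907 payoff=0.0000 vs cont=0.3524 → 0.3524 [wait]  ⇒ S*(3)=48.2429
t_2: node(2,0) S=56.9016 payoff=17.1784 vs cont=17.7973 → 17.7973 [wait]  node(2,1) S=79.1600 payoff=0.0000 vs cont=6.6883 → 6.6883 [wait]  node(2,2) S=110.1254 payoff=0.0000 vs cont=1.5835 → 1.5835 [wait]  ⇒ S*(2)=-
t_1: node(1,0) S=67.1143 payoff=6.9657 vs cont=11.8309 → 11.8309 [wait]  node(1,1) S=93.3677 payoff=0.0000 vs cont=3.9747 → 3.9747 [wait]  ⇒ S*(1)=-
t_0: node(0,0) S=79.1600 payoff=0.0000 vs cont=7.6257 → 7.6257 [wait]  ⇒ S*(0)=-

price = 7.6257
boundary = - - - 48.2429 40.9018 48.2429 56.9016
tree:
7.6257
11.8309 3.9747
17.7973 6.6883 1.5835
25.8371 10.9363 2.9624 0.3524
33.1782 17.2322 5.4521 0.7430 0.0000
39.4022 25.8371 9.8216 1.5667 0.0000 0.0000
44.6791 33.1782 17.1784 3.3035 0.0000 0.0000 0.0000
49.1530 39.4022 25.8371 6.9657 0.0000 0.0000 0.0000 0.0000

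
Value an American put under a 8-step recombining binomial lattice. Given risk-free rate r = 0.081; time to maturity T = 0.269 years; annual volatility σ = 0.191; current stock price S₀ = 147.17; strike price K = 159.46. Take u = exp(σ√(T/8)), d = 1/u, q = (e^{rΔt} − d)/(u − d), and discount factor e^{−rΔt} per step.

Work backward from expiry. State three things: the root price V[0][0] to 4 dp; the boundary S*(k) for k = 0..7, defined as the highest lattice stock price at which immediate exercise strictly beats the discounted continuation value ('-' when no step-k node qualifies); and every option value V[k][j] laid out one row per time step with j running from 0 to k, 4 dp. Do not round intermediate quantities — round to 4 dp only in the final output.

price = 12.6941
boundary = - 142.1048 137.2138 142.1048 147.1700 142.1048 147.1700 152.4158
tree:
12.6941
17.3552 8.6287
22.2462 12.4709 5.2683
26.9687 17.3552 8.2066 2.6916
31.5288 22.2462 12.2900 4.6302 0.9875
35.9319 26.9687 17.3552 7.7147 1.9206 0.1658
40.1834 31.5288 22.2462 12.2900 3.6998 0.3538 0.0000
44.2886 35.9319 26.9687 17.3552 7.0442 0.7550 0.0000 0.0000
48.2526 40.1834 31.5288 22.2462 12.2900 1.6114 0.0000 0.0000 0.0000

Δt=0.03363  u=1.03564  d=0.96558  q=0.53017  discount=0.99728
step 8 (expiry): payoffs max(K−S,0) = 48.2526 40.1834 31.5288 22.2462 12.2900 1.6114 0.0000 0.0000 0.0000
step 7: (k=7,j=0): S=115.1714, (K−S)⁺=44.2886, hold=43.8549 ⇒ V=44.2886 exercise | (k=7,j=1): S=123.5281, (K−S)⁺=35.9319, hold=35.4982 ⇒ V=35.9319 exercise | (k=7,j=2): S=132.4913, (K−S)⁺=26.9687, hold=26.5350 ⇒ V=26.9687 exercise | (k=7,j=3): S=142.1048, (K−S)⁺=17.3552, hold=16.9215 ⇒ V=17.3552 exercise | (k=7,j=4): S=152.4158, (K−S)⁺=7.0442, hold=6.6105 ⇒ V=7.0442 exercise | (k=7,j=5): S=163.4750, (K−S)⁺=0.0000, hold=0.7550 ⇒ V=0.7550 continue | (k=7,j=6): S=175.3367, (K−S)⁺=0.0000, hold=0.0000 ⇒ V=0.0000 continue | (k=7,j=7): S=188.0590, (K−S)⁺=0.0000, hold=0.0000 ⇒ V=0.0000 continue  boundary S*=152.4158
step 6: (k=6,j=0): S=119.2766, (K−S)⁺=40.1834, hold=39.7497 ⇒ V=40.1834 exercise | (k=6,j=1): S=127.9312, (K−S)⁺=31.5288, hold=31.0951 ⇒ V=31.5288 exercise | (k=6,j=2): S=137.2138, (K−S)⁺=22.2462, hold=21.8124 ⇒ V=22.2462 exercise | (k=6,j=3): S=147.1700, (K−S)⁺=12.2900, hold=11.8563 ⇒ V=12.2900 exercise | (k=6,j=4): S=157.8486, (K−S)⁺=1.6114, hold=3.6998 ⇒ V=3.6998 continue | (k=6,j=5): S=169.3020, (K−S)⁺=0.0000, hold=0.3538 ⇒ V=0.3538 continue | (k=6,j=6): S=181.5864, (K−S)⁺=0.0000, hold=0.0000 ⇒ V=0.0000 continue  boundary S*=147.1700
step 5: (k=5,j=0): S=123.5281, (K−S)⁺=35.9319, hold=35.4982 ⇒ V=35.9319 exercise | (k=5,j=1): S=132.4913, (K−S)⁺=26.9687, hold=26.5350 ⇒ V=26.9687 exercise | (k=5,j=2): S=142.1048, (K−S)⁺=17.3552, hold=16.9215 ⇒ V=17.3552 exercise | (k=5,j=3): S=152.4158, (K−S)⁺=7.0442, hold=7.7147 ⇒ V=7.7147 continue | (k=5,j=4): S=163.4750, (K−S)⁺=0.0000, hold=1.9206 ⇒ V=1.9206 continue | (k=5,j=5): S=175.3367, (K−S)⁺=0.0000, hold=0.1658 ⇒ V=0.1658 continue  boundary S*=142.1048
step 4: (k=4,j=0): S=127.9312, (K−S)⁺=31.5288, hold=31.0951 ⇒ V=31.5288 exercise | (k=4,j=1): S=137.2138, (K−S)⁺=22.2462, hold=21.8124 ⇒ V=22.2462 exercise | (k=4,j=2): S=147.1700, (K−S)⁺=12.2900, hold=12.2108 ⇒ V=12.2900 exercise | (k=4,j=3): S=157.8486, (K−S)⁺=1.6114, hold=4.6302 ⇒ V=4.6302 continue | (k=4,j=4): S=169.3020, (K−S)⁺=0.0000, hold=0.9875 ⇒ V=0.9875 continue  boundary S*=147.1700
step 3: (k=3,j=0): S=132.4913, (K−S)⁺=26.9687, hold=26.5350 ⇒ V=26.9687 exercise | (k=3,j=1): S=142.1048, (K−S)⁺=17.3552, hold=16.9215 ⇒ V=17.3552 exercise | (k=3,j=2): S=152.4158, (K−S)⁺=7.0442, hold=8.2066 ⇒ V=8.2066 continue | (k=3,j=3): S=163.4750, (K−S)⁺=0.0000, hold=2.6916 ⇒ V=2.6916 continue  boundary S*=142.1048
step 2: (k=2,j=0): S=137.2138, (K−S)⁺=22.2462, hold=21.8124 ⇒ V=22.2462 exercise | (k=2,j=1): S=147.1700, (K−S)⁺=12.2900, hold=12.4709 ⇒ V=12.4709 continue | (k=2,j=2): S=157.8486, (K−S)⁺=1.6114, hold=5.2683 ⇒ V=5.2683 continue  boundary S*=137.2138
step 1: (k=1,j=0): S=142.1048, (K−S)⁺=17.3552, hold=17.0172 ⇒ V=17.3552 exercise | (k=1,j=1): S=152.4158, (K−S)⁺=7.0442, hold=8.6287 ⇒ V=8.6287 continue  boundary S*=142.1048
step 0: (k=0,j=0): S=147.1700, (K−S)⁺=12.2900, hold=12.6941 ⇒ V=12.6941 continue  boundary S*=-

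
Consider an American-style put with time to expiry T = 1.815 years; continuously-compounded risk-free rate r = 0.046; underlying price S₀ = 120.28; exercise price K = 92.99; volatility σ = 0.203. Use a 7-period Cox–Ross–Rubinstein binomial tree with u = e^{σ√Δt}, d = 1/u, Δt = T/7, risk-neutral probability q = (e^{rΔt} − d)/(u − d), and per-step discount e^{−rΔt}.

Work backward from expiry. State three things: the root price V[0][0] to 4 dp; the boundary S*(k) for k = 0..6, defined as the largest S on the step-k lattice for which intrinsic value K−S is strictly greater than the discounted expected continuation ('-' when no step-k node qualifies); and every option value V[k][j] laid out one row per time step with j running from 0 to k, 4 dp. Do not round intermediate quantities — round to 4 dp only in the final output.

Δt=0.25929, u=1.10890, d=0.90180, q=0.53212, disc=e^(-rΔt)=0.98814
k=7 terminal: V=max(K-S,0) → 34.6524 21.2547 4.7801 0.0000 0.0000 0.0000 0.0000 0.0000
k=6: j=0 S=64.6906 intr=28.2994 cont=27.1969 V=28.2994[EX]; j=1 S=79.5472 intr=13.4428 cont=12.3402 V=13.4428[EX]; j=2 S=97.8159 intr=0.0000 cont=2.2100 V=2.2100[hold]; j=3 S=120.2800 intr=0.0000 cont=0.0000 V=0.0000[hold]; j=4 S=147.9032 intr=0.0000 cont=0.0000 V=0.0000[hold]; j=5 S=181.8703 intr=0.0000 cont=0.0000 V=0.0000[hold]; j=6 S=223.6381 intr=0.0000 cont=0.0000 V=0.0000[hold]  S*(6)=79.5472
k=5: j=0 S=71.7353 intr=21.2547 cont=20.1522 V=21.2547[EX]; j=1 S=88.2099 intr=4.7801 cont=7.3771 V=7.3771[hold]; j=2 S=108.4679 intr=0.0000 cont=1.0218 V=1.0218[hold]; j=3 S=133.3784 intr=0.0000 cont=0.0000 V=0.0000[hold]; j=4 S=164.0097 intr=0.0000 cont=0.0000 V=0.0000[hold]; j=5 S=201.6758 intr=0.0000 cont=0.0000 V=0.0000[hold]  S*(5)=71.7353
k=4: j=0 S=79.5472 intr=13.4428 cont=13.7058 V=13.7058[hold]; j=1 S=97.8159 intr=0.0000 cont=3.9480 V=3.9480[hold]; j=2 S=120.2800 intr=0.0000 cont=0.4724 V=0.4724[hold]; j=3 S=147.9032 intr=0.0000 cont=0.0000 V=0.0000[hold]; j=4 S=181.8703 intr=0.0000 cont=0.0000 V=0.0000[hold]  S*(4)=-
k=3: j=0 S=88.2099 intr=4.7801 cont=8.4125 V=8.4125[hold]; j=1 S=108.4679 intr=0.0000 cont=2.0737 V=2.0737[hold]; j=2 S=133.3784 intr=0.0000 cont=0.2184 V=0.2184[hold]; j=3 S=164.0097 intr=0.0000 cont=0.0000 V=0.0000[hold]  S*(3)=-
k=2: j=0 S=97.8159 intr=0.0000 cont=4.9798 V=4.9798[hold]; j=1 S=120.2800 intr=0.0000 cont=1.0736 V=1.0736[hold]; j=2 S=147.9032 intr=0.0000 cont=0.1010 V=0.1010[hold]  S*(2)=-
k=1: j=0 S=108.4679 intr=0.0000 cont=2.8668 V=2.8668[hold]; j=1 S=133.3784 intr=0.0000 cont=0.5495 V=0.5495[hold]  S*(1)=-
k=0: j=0 S=120.2800 intr=0.0000 cont=1.6143 V=1.6143[hold]  S*(0)=-

price = 1.6143
boundary = - - - - - 71.7353 79.5472
tree:
1.6143
2.8668 0.5495
4.9798 1.0736 0.1010
8.4125 2.0737 0.2184 0.0000
13.7058 3.9480 0.4724 0.0000 0.0000
21.2547 7.3771 1.0218 0.0000 0.0000 0.0000
28.2994 13.4428 2.2100 0.0000 0.0000 0.0000 0.0000
34.6524 21.2547 4.7801 0.0000 0.0000 0.0000 0.0000 0.0000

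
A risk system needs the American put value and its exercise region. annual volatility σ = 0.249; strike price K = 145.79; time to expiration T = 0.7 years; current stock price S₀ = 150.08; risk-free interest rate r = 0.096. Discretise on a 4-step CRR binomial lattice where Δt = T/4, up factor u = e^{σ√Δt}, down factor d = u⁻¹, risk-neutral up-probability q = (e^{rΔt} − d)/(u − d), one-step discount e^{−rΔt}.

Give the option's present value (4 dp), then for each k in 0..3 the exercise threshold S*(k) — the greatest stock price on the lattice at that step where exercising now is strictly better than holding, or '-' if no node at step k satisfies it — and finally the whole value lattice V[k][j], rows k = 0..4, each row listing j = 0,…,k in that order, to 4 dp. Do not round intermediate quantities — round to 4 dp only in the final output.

price = 6.7850
boundary = - - 121.8560 135.2337
tree:
6.7850
12.9903 2.0199
23.9340 4.6177 0.0000
35.9883 10.5563 0.0000 0.0000
46.8502 23.9340 0.0000 0.0000 0.0000

Δt=0.17500  u=1.10978  d=0.90108  q=0.55516  discount=0.98334
step 4 (expiry): payoffs max(K−S,0) = 46.8502 23.9340 0.0000 0.0000 0.0000
step 3: (k=3,j=0): S=109.8017, (K−S)⁺=35.9883, hold=33.5595 ⇒ V=35.9883 exercise | (k=3,j=1): S=135.2337, (K−S)⁺=10.5563, hold=10.4695 ⇒ V=10.5563 exercise | (k=3,j=2): S=166.5562, (K−S)⁺=0.0000, hold=0.0000 ⇒ V=0.0000 continue | (k=3,j=3): S=205.1335, (K−S)⁺=0.0000, hold=0.0000 ⇒ V=0.0000 continue  boundary S*=135.2337
step 2: (k=2,j=0): S=121.8560, (K−S)⁺=23.9340, hold=21.5052 ⇒ V=23.9340 exercise | (k=2,j=1): S=150.0800, (K−S)⁺=0.0000, hold=4.6177 ⇒ V=4.6177 continue | (k=2,j=2): S=184.8412, (K−S)⁺=0.0000, hold=0.0000 ⇒ V=0.0000 continue  boundary S*=121.8560
step 1: (k=1,j=0): S=135.2337, (K−S)⁺=10.5563, hold=12.9903 ⇒ V=12.9903 continue | (k=1,j=1): S=166.5562, (K−S)⁺=0.0000, hold=2.0199 ⇒ V=2.0199 continue  boundary S*=-
step 0: (k=0,j=0): S=150.0800, (K−S)⁺=0.0000, hold=6.7850 ⇒ V=6.7850 continue  boundary S*=-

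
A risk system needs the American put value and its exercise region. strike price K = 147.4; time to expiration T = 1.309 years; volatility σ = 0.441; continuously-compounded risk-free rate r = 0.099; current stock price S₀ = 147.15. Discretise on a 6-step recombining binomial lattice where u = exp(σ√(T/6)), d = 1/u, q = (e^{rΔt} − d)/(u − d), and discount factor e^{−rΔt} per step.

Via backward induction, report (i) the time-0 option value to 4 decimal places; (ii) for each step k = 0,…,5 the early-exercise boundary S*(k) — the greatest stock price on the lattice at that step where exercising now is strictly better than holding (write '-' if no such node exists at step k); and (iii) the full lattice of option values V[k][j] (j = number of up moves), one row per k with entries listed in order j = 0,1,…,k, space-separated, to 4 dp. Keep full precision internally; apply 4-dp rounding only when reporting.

Δt=0.21817, u=1.22873, d=0.81385, q=0.50131, disc=e^(-rΔt)=0.97863
k=6 terminal: V=max(K-S,0) → 104.6422 82.8450 49.9358 0.2500 0.0000 0.0000 0.0000
k=5: j=0 S=52.5379 intr=94.8621 cont=91.7127 V=94.8621[EX]; j=1 S=79.3209 intr=68.0791 cont=64.9296 V=68.0791[EX]; j=2 S=119.7575 intr=27.6425 cont=24.4930 V=27.6425[EX]; j=3 S=180.8081 intr=0.0000 cont=0.1220 V=0.1220[hold]; j=4 S=272.9814 intr=0.0000 cont=0.0000 V=0.0000[hold]; j=5 S=412.1432 intr=0.0000 cont=0.0000 V=0.0000[hold]  S*(5)=119.7575
k=4: j=0 S=64.5550 intr=82.8450 cont=79.6955 V=82.8450[EX]; j=1 S=97.4642 intr=49.9358 cont=46.7863 V=49.9358[EX]; j=2 S=147.1500 intr=0.2500 cont=13.5503 V=13.5503[hold]; j=3 S=222.1649 intr=0.0000 cont=0.0595 V=0.0595[hold]; j=4 S=335.4212 intr=0.0000 cont=0.0000 V=0.0000[hold]  S*(4)=97.4642
k=3: j=0 S=79.3209 intr=68.0791 cont=64.9296 V=68.0791[EX]; j=1 S=119.7575 intr=27.6425 cont=31.0182 V=31.0182[hold]; j=2 S=180.8081 intr=0.0000 cont=6.6422 V=6.6422[hold]; j=3 S=272.9814 intr=0.0000 cont=0.0291 V=0.0291[hold]  S*(3)=79.3209
k=2: j=0 S=97.4642 intr=49.9358 cont=48.4424 V=49.9358[EX]; j=1 S=147.1500 intr=0.2500 cont=18.3966 V=18.3966[hold]; j=2 S=222.1649 intr=0.0000 cont=3.2559 V=3.2559[hold]  S*(2)=97.4642
k=1: j=0 S=119.7575 intr=27.6425 cont=33.3957 V=33.3957[hold]; j=1 S=180.8081 intr=0.0000 cont=10.5755 V=10.5755[hold]  S*(1)=-
k=0: j=0 S=147.1500 intr=0.2500 cont=21.4866 V=21.4866[hold]  S*(0)=-

price = 21.4866
boundary = - - 97.4642 79.3209 97.4642 119.7575
tree:
21.4866
33.3957 10.5755
49.9358 18.3966 3.2559
68.0791 31.0182 6.6422 0.0291
82.8450 49.9358 13.5503 0.0595 0.0000
94.8621 68.0791 27.6425 0.1220 0.0000 0.0000
104.6422 82.8450 49.9358 0.2500 0.0000 0.0000 0.0000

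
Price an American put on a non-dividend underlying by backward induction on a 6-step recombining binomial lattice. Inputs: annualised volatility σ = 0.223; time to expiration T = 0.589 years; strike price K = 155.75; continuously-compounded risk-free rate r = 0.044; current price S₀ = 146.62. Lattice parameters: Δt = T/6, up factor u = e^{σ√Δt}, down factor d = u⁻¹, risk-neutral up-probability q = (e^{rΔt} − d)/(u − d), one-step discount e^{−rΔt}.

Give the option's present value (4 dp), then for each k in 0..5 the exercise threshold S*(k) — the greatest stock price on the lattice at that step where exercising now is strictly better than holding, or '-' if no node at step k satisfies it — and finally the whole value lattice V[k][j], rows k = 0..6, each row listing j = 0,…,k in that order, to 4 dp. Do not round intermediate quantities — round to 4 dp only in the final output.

Δt=0.09817  u=1.07237  d=0.93252  q=0.51349  discount=0.99569
step 6 (expiry): payoffs max(K−S,0) = 59.3383 44.8791 28.2514 9.1300 0.0000 0.0000 0.0000
step 5: (k=5,j=0): S=103.3889, (K−S)⁺=52.3611, hold=51.6898 ⇒ V=52.3611 exercise | (k=5,j=1): S=118.8944, (K−S)⁺=36.8556, hold=36.1843 ⇒ V=36.8556 exercise | (k=5,j=2): S=136.7254, (K−S)⁺=19.0246, hold=18.3533 ⇒ V=19.0246 exercise | (k=5,j=3): S=157.2306, (K−S)⁺=0.0000, hold=4.4227 ⇒ V=4.4227 continue | (k=5,j=4): S=180.8110, (K−S)⁺=0.0000, hold=0.0000 ⇒ V=0.0000 continue | (k=5,j=5): S=207.9278, (K−S)⁺=0.0000, hold=0.0000 ⇒ V=0.0000 continue  boundary S*=136.7254
step 4: (k=4,j=0): S=110.8709, (K−S)⁺=44.8791, hold=44.2078 ⇒ V=44.8791 exercise | (k=4,j=1): S=127.4986, (K−S)⁺=28.2514, hold=27.5801 ⇒ V=28.2514 exercise | (k=4,j=2): S=146.6200, (K−S)⁺=9.1300, hold=11.4769 ⇒ V=11.4769 continue | (k=4,j=3): S=168.6091, (K−S)⁺=0.0000, hold=2.1424 ⇒ V=2.1424 continue | (k=4,j=4): S=193.8960, (K−S)⁺=0.0000, hold=0.0000 ⇒ V=0.0000 continue  boundary S*=127.4986
step 3: (k=3,j=0): S=118.8944, (K−S)⁺=36.8556, hold=36.1843 ⇒ V=36.8556 exercise | (k=3,j=1): S=136.7254, (K−S)⁺=19.0246, hold=19.5532 ⇒ V=19.5532 continue | (k=3,j=2): S=157.2306, (K−S)⁺=0.0000, hold=6.6549 ⇒ V=6.6549 continue | (k=3,j=3): S=180.8110, (K−S)⁺=0.0000, hold=1.0378 ⇒ V=1.0378 continue  boundary S*=118.8944
step 2: (k=2,j=0): S=127.4986, (K−S)⁺=28.2514, hold=27.8504 ⇒ V=28.2514 exercise | (k=2,j=1): S=146.6200, (K−S)⁺=9.1300, hold=12.8743 ⇒ V=12.8743 continue | (k=2,j=2): S=168.6091, (K−S)⁺=0.0000, hold=3.7543 ⇒ V=3.7543 continue  boundary S*=127.4986
step 1: (k=1,j=0): S=136.7254, (K−S)⁺=19.0246, hold=20.2677 ⇒ V=20.2677 continue | (k=1,j=1): S=157.2306, (K−S)⁺=0.0000, hold=8.1560 ⇒ V=8.1560 continue  boundary S*=-
step 0: (k=0,j=0): S=146.6200, (K−S)⁺=9.1300, hold=13.9879 ⇒ V=13.9879 continue  boundary S*=-

price = 13.9879
boundary = - - 127.4986 118.8944 127.4986 136.7254
tree:
13.9879
20.2677 8.1560
28.2514 12.8743 3.7543
36.8556 19.5532 6.6549 1.0378
44.8791 28.2514 11.4769 2.1424 0.0000
52.3611 36.8556 19.0246 4.4227 0.0000 0.0000
59.3383 44.8791 28.2514 9.1300 0.0000 0.0000 0.0000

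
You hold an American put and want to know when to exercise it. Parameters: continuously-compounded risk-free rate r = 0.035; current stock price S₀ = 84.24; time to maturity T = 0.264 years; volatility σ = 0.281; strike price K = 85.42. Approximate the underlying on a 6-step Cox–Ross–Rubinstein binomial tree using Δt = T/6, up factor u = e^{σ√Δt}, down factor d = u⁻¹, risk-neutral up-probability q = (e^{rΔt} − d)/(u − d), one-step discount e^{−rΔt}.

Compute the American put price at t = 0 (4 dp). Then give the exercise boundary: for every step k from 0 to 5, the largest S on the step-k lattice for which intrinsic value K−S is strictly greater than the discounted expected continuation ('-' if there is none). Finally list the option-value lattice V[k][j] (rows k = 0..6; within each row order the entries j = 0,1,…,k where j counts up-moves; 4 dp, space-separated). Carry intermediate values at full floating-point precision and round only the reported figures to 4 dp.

Δt=0.04400  u=1.06071  d=0.94276  q=0.49833  discount=0.99846
step 6 (expiry): payoffs max(K−S,0) = 26.2738 18.8737 10.5477 1.1800 0.0000 0.0000 0.0000
step 5: (k=5,j=0): S=62.7372, (K−S)⁺=22.6828, hold=22.5514 ⇒ V=22.6828 exercise | (k=5,j=1): S=70.5866, (K−S)⁺=14.8334, hold=14.7019 ⇒ V=14.8334 exercise | (k=5,j=2): S=79.4181, (K−S)⁺=6.0019, hold=5.8704 ⇒ V=6.0019 exercise | (k=5,j=3): S=89.3546, (K−S)⁺=0.0000, hold=0.5911 ⇒ V=0.5911 continue | (k=5,j=4): S=100.5343, (K−S)⁺=0.0000, hold=0.0000 ⇒ V=0.0000 continue | (k=5,j=5): S=113.1128, (K−S)⁺=0.0000, hold=0.0000 ⇒ V=0.0000 continue  boundary S*=79.4181
step 4: (k=4,j=0): S=66.5463, (K−S)⁺=18.8737, hold=18.7423 ⇒ V=18.8737 exercise | (k=4,j=1): S=74.8723, (K−S)⁺=10.5477, hold=10.4163 ⇒ V=10.5477 exercise | (k=4,j=2): S=84.2400, (K−S)⁺=1.1800, hold=3.3004 ⇒ V=3.3004 continue | (k=4,j=3): S=94.7798, (K−S)⁺=0.0000, hold=0.2961 ⇒ V=0.2961 continue | (k=4,j=4): S=106.6382, (K−S)⁺=0.0000, hold=0.0000 ⇒ V=0.0000 continue  boundary S*=74.8723
step 3: (k=3,j=0): S=70.5866, (K−S)⁺=14.8334, hold=14.7019 ⇒ V=14.8334 exercise | (k=3,j=1): S=79.4181, (K−S)⁺=6.0019, hold=6.9254 ⇒ V=6.9254 continue | (k=3,j=2): S=89.3546, (K−S)⁺=0.0000, hold=1.8004 ⇒ V=1.8004 continue | (k=3,j=3): S=100.5343, (K−S)⁺=0.0000, hold=0.1483 ⇒ V=0.1483 continue  boundary S*=70.5866
step 2: (k=2,j=0): S=74.8723, (K−S)⁺=10.5477, hold=10.8758 ⇒ V=10.8758 continue | (k=2,j=1): S=84.2400, (K−S)⁺=1.1800, hold=4.3648 ⇒ V=4.3648 continue | (k=2,j=2): S=94.7798, (K−S)⁺=0.0000, hold=0.9756 ⇒ V=0.9756 continue  boundary S*=-
step 1: (k=1,j=0): S=79.4181, (K−S)⁺=6.0019, hold=7.6194 ⇒ V=7.6194 continue | (k=1,j=1): S=89.3546, (K−S)⁺=0.0000, hold=2.6717 ⇒ V=2.6717 continue  boundary S*=-
step 0: (k=0,j=0): S=84.2400, (K−S)⁺=1.1800, hold=5.1459 ⇒ V=5.1459 continue  boundary S*=-

price = 5.1459
boundary = - - - 70.5866 74.8723 79.4181
tree:
5.1459
7.6194 2.6717
10.8758 4.3648 0.9756
14.8334 6.9254 1.8004 0.1483
18.8737 10.5477 3.3004 0.2961 0.0000
22.6828 14.8334 6.0019 0.5911 0.0000 0.0000
26.2738 18.8737 10.5477 1.1800 0.0000 0.0000 0.0000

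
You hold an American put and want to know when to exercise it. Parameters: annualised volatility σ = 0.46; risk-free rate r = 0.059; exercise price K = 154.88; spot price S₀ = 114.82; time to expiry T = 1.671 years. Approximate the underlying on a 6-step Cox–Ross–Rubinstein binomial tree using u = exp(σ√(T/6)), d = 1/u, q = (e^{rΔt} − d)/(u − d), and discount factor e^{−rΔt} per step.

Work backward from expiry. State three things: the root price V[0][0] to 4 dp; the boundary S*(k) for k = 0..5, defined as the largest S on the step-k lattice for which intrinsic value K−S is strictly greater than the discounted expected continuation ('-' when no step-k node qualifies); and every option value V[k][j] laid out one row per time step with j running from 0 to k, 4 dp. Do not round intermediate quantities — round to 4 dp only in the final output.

Δt=0.27850, u=1.27476, d=0.78446, q=0.47340, disc=e^(-rΔt)=0.98370
k=6 terminal: V=max(K-S,0) → 128.1221 111.3983 84.2219 40.0600 0.0000 0.0000 0.0000
k=5: j=0 S=34.1098 intr=120.7702 cont=118.2461 V=120.7702[EX]; j=1 S=55.4287 intr=99.4513 cont=96.9272 V=99.4513[EX]; j=2 S=90.0720 intr=64.8080 cont=62.2839 V=64.8080[EX]; j=3 S=146.3677 intr=8.5123 cont=20.7519 V=20.7519[hold]; j=4 S=237.8486 intr=0.0000 cont=0.0000 V=0.0000[hold]; j=5 S=386.5058 intr=0.0000 cont=0.0000 V=0.0000[hold]  S*(5)=90.0720
k=4: j=0 S=43.4817 intr=111.3983 cont=108.8742 V=111.3983[EX]; j=1 S=70.6581 intr=84.2219 cont=81.6978 V=84.2219[EX]; j=2 S=114.8200 intr=40.0600 cont=43.2356 V=43.2356[hold]; j=3 S=186.5834 intr=0.0000 cont=10.7499 V=10.7499[hold]; j=4 S=303.1994 intr=0.0000 cont=0.0000 V=0.0000[hold]  S*(4)=70.6581
k=3: j=0 S=55.4287 intr=99.4513 cont=96.9272 V=99.4513[EX]; j=1 S=90.0720 intr=64.8080 cont=63.7627 V=64.8080[EX]; j=2 S=146.3677 intr=8.5123 cont=27.4030 V=27.4030[hold]; j=3 S=237.8486 intr=0.0000 cont=5.5687 V=5.5687[hold]  S*(3)=90.0720
k=2: j=0 S=70.6581 intr=84.2219 cont=81.6978 V=84.2219[EX]; j=1 S=114.8200 intr=40.0600 cont=46.3329 V=46.3329[hold]; j=2 S=186.5834 intr=0.0000 cont=16.7885 V=16.7885[hold]  S*(2)=70.6581
k=1: j=0 S=90.0720 intr=64.8080 cont=65.2051 V=65.2051[hold]; j=1 S=146.3677 intr=8.5123 cont=31.8195 V=31.8195[hold]  S*(1)=-
k=0: j=0 S=114.8200 intr=40.0600 cont=48.5953 V=48.5953[hold]  S*(0)=-

price = 48.5953
boundary = - - 70.6581 90.0720 70.6581 90.0720
tree:
48.5953
65.2051 31.8195
84.2219 46.3329 16.7885
99.4513 64.8080 27.4030 5.5687
111.3983 84.2219 43.2356 10.7499 0.0000
120.7702 99.4513 64.8080 20.7519 0.0000 0.0000
128.1221 111.3983 84.2219 40.0600 0.0000 0.0000 0.0000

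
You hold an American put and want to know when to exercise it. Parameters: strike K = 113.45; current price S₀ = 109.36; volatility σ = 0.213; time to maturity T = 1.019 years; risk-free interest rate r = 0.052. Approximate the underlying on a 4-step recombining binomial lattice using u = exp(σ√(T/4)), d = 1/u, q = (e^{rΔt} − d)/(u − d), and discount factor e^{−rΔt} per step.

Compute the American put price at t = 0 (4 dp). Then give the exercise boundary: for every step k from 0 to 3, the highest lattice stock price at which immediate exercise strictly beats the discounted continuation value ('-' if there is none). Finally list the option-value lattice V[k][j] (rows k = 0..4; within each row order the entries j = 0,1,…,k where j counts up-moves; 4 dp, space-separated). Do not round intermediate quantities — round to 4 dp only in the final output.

price = 9.4230
boundary = - - 88.2021 98.2130
tree:
9.4230
15.7991 4.1171
25.2479 7.9821 0.8611
34.2383 15.2370 1.8766 0.0000
42.3123 25.2479 4.0900 0.0000 0.0000

Δt=0.25475  u=1.11350  d=0.89807  q=0.53505  discount=0.98684
step 4 (expiry): payoffs max(K−S,0) = 42.3123 25.2479 4.0900 0.0000 0.0000
step 3: (k=3,j=0): S=79.2117, (K−S)⁺=34.2383, hold=32.7453 ⇒ V=34.2383 exercise | (k=3,j=1): S=98.2130, (K−S)⁺=15.2370, hold=13.7441 ⇒ V=15.2370 exercise | (k=3,j=2): S=121.7722, (K−S)⁺=0.0000, hold=1.8766 ⇒ V=1.8766 continue | (k=3,j=3): S=150.9828, (K−S)⁺=0.0000, hold=0.0000 ⇒ V=0.0000 continue  boundary S*=98.2130
step 2: (k=2,j=0): S=88.2021, (K−S)⁺=25.2479, hold=23.7549 ⇒ V=25.2479 exercise | (k=2,j=1): S=109.3600, (K−S)⁺=4.0900, hold=7.9821 ⇒ V=7.9821 continue | (k=2,j=2): S=135.5932, (K−S)⁺=0.0000, hold=0.8611 ⇒ V=0.8611 continue  boundary S*=88.2021
step 1: (k=1,j=0): S=98.2130, (K−S)⁺=15.2370, hold=15.7991 ⇒ V=15.7991 continue | (k=1,j=1): S=121.7722, (K−S)⁺=0.0000, hold=4.1171 ⇒ V=4.1171 continue  boundary S*=-
step 0: (k=0,j=0): S=109.3600, (K−S)⁺=4.0900, hold=9.4230 ⇒ V=9.4230 continue  boundary S*=-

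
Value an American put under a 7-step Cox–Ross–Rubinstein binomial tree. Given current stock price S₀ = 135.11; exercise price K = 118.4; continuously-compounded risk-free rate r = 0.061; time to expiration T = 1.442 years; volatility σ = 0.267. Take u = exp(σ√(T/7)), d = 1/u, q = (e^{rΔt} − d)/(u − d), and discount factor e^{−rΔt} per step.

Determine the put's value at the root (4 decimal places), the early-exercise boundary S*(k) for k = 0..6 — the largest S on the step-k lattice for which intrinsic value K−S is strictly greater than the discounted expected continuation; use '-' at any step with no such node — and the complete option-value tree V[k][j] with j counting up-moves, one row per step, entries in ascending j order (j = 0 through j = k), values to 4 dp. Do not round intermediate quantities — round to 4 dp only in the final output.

price = 5.9286
boundary = - - - 93.9289 83.2089 93.9289 106.0299
tree:
5.9286
9.8427 2.4851
15.8332 4.5910 0.6152
24.4711 8.3003 1.3028 0.0000
35.1911 14.5663 2.7587 0.0000 0.0000
44.6877 24.4711 5.8416 0.0000 0.0000 0.0000
53.1004 35.1911 12.3701 0.0000 0.0000 0.0000 0.0000
60.5530 44.6877 24.4711 0.0000 0.0000 0.0000 0.0000 0.0000

Δt=0.20600, u=1.12883, d=0.88587, q=0.52179, disc=e^(-rΔt)=0.98751
k=7 terminal: V=max(K-S,0) → 60.5530 44.6877 24.4711 0.0000 0.0000 0.0000 0.0000 0.0000
k=6: j=0 S=65.2996 intr=53.1004 cont=51.6219 V=53.1004[EX]; j=1 S=83.2089 intr=35.1911 cont=33.7126 V=35.1911[EX]; j=2 S=106.0299 intr=12.3701 cont=11.5563 V=12.3701[EX]; j=3 S=135.1100 intr=0.0000 cont=0.0000 V=0.0000[hold]; j=4 S=172.1656 intr=0.0000 cont=0.0000 V=0.0000[hold]; j=5 S=219.3843 intr=0.0000 cont=0.0000 V=0.0000[hold]; j=6 S=279.5532 intr=0.0000 cont=0.0000 V=0.0000[hold]  S*(6)=106.0299
k=5: j=0 S=73.7123 intr=44.6877 cont=43.2092 V=44.6877[EX]; j=1 S=93.9289 intr=24.4711 cont=22.9926 V=24.4711[EX]; j=2 S=119.6900 intr=0.0000 cont=5.8416 V=5.8416[hold]; j=3 S=152.5166 intr=0.0000 cont=0.0000 V=0.0000[hold]; j=4 S=194.3462 intr=0.0000 cont=0.0000 V=0.0000[hold]; j=5 S=247.6481 intr=0.0000 cont=0.0000 V=0.0000[hold]  S*(5)=93.9289
k=4: j=0 S=83.2089 intr=35.1911 cont=33.7126 V=35.1911[EX]; j=1 S=106.0299 intr=12.3701 cont=14.5663 V=14.5663[hold]; j=2 S=135.1100 intr=0.0000 cont=2.7587 V=2.7587[hold]; j=3 S=172.1656 intr=0.0000 cont=0.0000 V=0.0000[hold]; j=4 S=219.3843 intr=0.0000 cont=0.0000 V=0.0000[hold]  S*(4)=83.2089
k=3: j=0 S=93.9289 intr=24.4711 cont=24.1243 V=24.4711[EX]; j=1 S=119.6900 intr=0.0000 cont=8.3003 V=8.3003[hold]; j=2 S=152.5166 intr=0.0000 cont=1.3028 V=1.3028[hold]; j=3 S=194.3462 intr=0.0000 cont=0.0000 V=0.0000[hold]  S*(3)=93.9289
k=2: j=0 S=106.0299 intr=12.3701 cont=15.8332 V=15.8332[hold]; j=1 S=135.1100 intr=0.0000 cont=4.5910 V=4.5910[hold]; j=2 S=172.1656 intr=0.0000 cont=0.6152 V=0.6152[hold]  S*(2)=-
k=1: j=0 S=119.6900 intr=0.0000 cont=9.8427 V=9.8427[hold]; j=1 S=152.5166 intr=0.0000 cont=2.4851 V=2.4851[hold]  S*(1)=-
k=0: j=0 S=135.1100 intr=0.0000 cont=5.9286 V=5.9286[hold]  S*(0)=-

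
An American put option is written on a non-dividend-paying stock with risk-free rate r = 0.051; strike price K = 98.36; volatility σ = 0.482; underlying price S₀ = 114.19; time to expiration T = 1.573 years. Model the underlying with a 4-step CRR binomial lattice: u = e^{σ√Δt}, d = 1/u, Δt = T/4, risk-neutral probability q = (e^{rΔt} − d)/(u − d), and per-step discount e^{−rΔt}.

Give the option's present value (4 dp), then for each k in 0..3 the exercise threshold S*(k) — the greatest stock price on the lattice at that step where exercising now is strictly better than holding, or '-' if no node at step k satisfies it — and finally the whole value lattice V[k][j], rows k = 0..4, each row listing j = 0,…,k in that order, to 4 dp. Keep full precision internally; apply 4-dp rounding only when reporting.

price = 15.0956
boundary = - - - 46.1124
tree:
15.0956
23.8591 5.3930
36.3343 10.1519 0.0000
52.2476 19.1103 0.0000 0.0000
64.2762 35.9739 0.0000 0.0000 0.0000

params: Δt=0.39325 u=1.35291 d=0.73915 q=0.45801 e^(-rΔt)=0.98014
t_4 payoffs: 64.2762 35.9739 0.0000 0.0000 0.0000
t_3: node(3,0) S=46.1124 payoff=52.2476 vs cont=50.2946 → 52.2476 [stop]  node(3,1) S=84.4030 payoff=13.9570 vs cont=19.1103 → 19.1103 [wait]  node(3,2) S=154.4892 payoff=0.0000 vs cont=0.0000 → 0.0000 [wait]  node(3,3) S=282.7732 payoff=0.0000 vs cont=0.0000 → 0.0000 [wait]  ⇒ S*(3)=46.1124
t_2: node(2,0) S=62.3861 payoff=35.9739 vs cont=36.3343 → 36.3343 [wait]  node(2,1) S=114.1900 payoff=0.0000 vs cont=10.1519 → 10.1519 [wait]  node(2,2) S=209.0106 payoff=0.0000 vs cont=0.0000 → 0.0000 [wait]  ⇒ S*(2)=-
t_1: node(1,0) S=84.4030 payoff=13.9570 vs cont=23.8591 → 23.8591 [wait]  node(1,1) S=154.4892 payoff=0.0000 vs cont=5.3930 → 5.3930 [wait]  ⇒ S*(1)=-
t_0: node(0,0) S=114.1900 payoff=0.0000 vs cont=15.0956 → 15.0956 [wait]  ⇒ S*(0)=-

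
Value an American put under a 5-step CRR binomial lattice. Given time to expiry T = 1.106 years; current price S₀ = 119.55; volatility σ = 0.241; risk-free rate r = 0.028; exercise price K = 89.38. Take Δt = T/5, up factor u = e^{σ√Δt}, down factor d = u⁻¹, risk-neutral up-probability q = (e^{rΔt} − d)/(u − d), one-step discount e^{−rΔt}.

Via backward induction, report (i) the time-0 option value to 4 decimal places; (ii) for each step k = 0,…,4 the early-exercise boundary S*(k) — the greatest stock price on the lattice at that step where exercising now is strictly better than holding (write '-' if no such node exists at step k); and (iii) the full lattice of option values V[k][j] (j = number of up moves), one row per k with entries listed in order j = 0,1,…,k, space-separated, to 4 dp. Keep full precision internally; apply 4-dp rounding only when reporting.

price = 1.3469
boundary = - - - - 75.9707
tree:
1.3469
2.4427 0.2637
4.3789 0.5296 0.0000
7.7357 1.0637 0.0000 0.0000
13.4093 2.1365 0.0000 0.0000 0.0000
21.5503 4.2913 0.0000 0.0000 0.0000 0.0000

Δt=0.22120  u=1.12002  d=0.89284  q=0.49904  discount=0.99383
step 5 (expiry): payoffs max(K−S,0) = 21.5503 4.2913 0.0000 0.0000 0.0000 0.0000
step 4: (k=4,j=0): S=75.9707, (K−S)⁺=13.4093, hold=12.8575 ⇒ V=13.4093 exercise | (k=4,j=1): S=95.3011, (K−S)⁺=0.0000, hold=2.1365 ⇒ V=2.1365 continue | (k=4,j=2): S=119.5500, (K−S)⁺=0.0000, hold=0.0000 ⇒ V=0.0000 continue | (k=4,j=3): S=149.9690, (K−S)⁺=0.0000, hold=0.0000 ⇒ V=0.0000 continue | (k=4,j=4): S=188.1279, (K−S)⁺=0.0000, hold=0.0000 ⇒ V=0.0000 continue  boundary S*=75.9707
step 3: (k=3,j=0): S=85.0887, (K−S)⁺=4.2913, hold=7.7357 ⇒ V=7.7357 continue | (k=3,j=1): S=106.7391, (K−S)⁺=0.0000, hold=1.0637 ⇒ V=1.0637 continue | (k=3,j=2): S=133.8984, (K−S)⁺=0.0000, hold=0.0000 ⇒ V=0.0000 continue | (k=3,j=3): S=167.9683, (K−S)⁺=0.0000, hold=0.0000 ⇒ V=0.0000 continue  boundary S*=-
step 2: (k=2,j=0): S=95.3011, (K−S)⁺=0.0000, hold=4.3789 ⇒ V=4.3789 continue | (k=2,j=1): S=119.5500, (K−S)⁺=0.0000, hold=0.5296 ⇒ V=0.5296 continue | (k=2,j=2): S=149.9690, (K−S)⁺=0.0000, hold=0.0000 ⇒ V=0.0000 continue  boundary S*=-
step 1: (k=1,j=0): S=106.7391, (K−S)⁺=0.0000, hold=2.4427 ⇒ V=2.4427 continue | (k=1,j=1): S=133.8984, (K−S)⁺=0.0000, hold=0.2637 ⇒ V=0.2637 continue  boundary S*=-
step 0: (k=0,j=0): S=119.5500, (K−S)⁺=0.0000, hold=1.3469 ⇒ V=1.3469 continue  boundary S*=-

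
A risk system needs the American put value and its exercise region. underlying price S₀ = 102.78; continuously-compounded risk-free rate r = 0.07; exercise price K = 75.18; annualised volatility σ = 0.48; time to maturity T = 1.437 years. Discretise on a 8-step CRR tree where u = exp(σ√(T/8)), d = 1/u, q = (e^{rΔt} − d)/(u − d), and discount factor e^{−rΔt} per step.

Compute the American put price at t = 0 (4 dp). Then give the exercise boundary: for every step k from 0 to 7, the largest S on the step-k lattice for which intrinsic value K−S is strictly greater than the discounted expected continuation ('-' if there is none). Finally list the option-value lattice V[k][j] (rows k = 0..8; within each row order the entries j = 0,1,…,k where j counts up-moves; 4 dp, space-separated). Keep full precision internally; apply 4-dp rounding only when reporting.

Δt=0.17963, u=1.22560, d=0.81592, q=0.48020, disc=e^(-rΔt)=0.98750
k=8 terminal: V=max(K-S,0) → 54.9915 44.8547 29.6281 6.7561 0.0000 0.0000 0.0000 0.0000 0.0000
k=7: j=0 S=24.7432 intr=50.4368 cont=49.4975 V=50.4368[EX]; j=1 S=37.1669 intr=38.0131 cont=37.0737 V=38.0131[EX]; j=2 S=55.8287 intr=19.3513 cont=18.4120 V=19.3513[EX]; j=3 S=83.8606 intr=0.0000 cont=3.4679 V=3.4679[hold]; j=4 S=125.9677 intr=0.0000 cont=0.0000 V=0.0000[hold]; j=5 S=189.2170 intr=0.0000 cont=0.0000 V=0.0000[hold]; j=6 S=284.2242 intr=0.0000 cont=0.0000 V=0.0000[hold]; j=7 S=426.9352 intr=0.0000 cont=0.0000 V=0.0000[hold]  S*(7)=55.8287
k=6: j=0 S=30.3253 intr=44.8547 cont=43.9153 V=44.8547[EX]; j=1 S=45.5519 intr=29.6281 cont=28.6887 V=29.6281[EX]; j=2 S=68.4239 intr=6.7561 cont=11.5776 V=11.5776[hold]; j=3 S=102.7800 intr=0.0000 cont=1.7801 V=1.7801[hold]; j=4 S=154.3866 intr=0.0000 cont=0.0000 V=0.0000[hold]; j=5 S=231.9052 intr=0.0000 cont=0.0000 V=0.0000[hold]; j=6 S=348.3466 intr=0.0000 cont=0.0000 V=0.0000[hold]  S*(6)=45.5519
k=5: j=0 S=37.1669 intr=38.0131 cont=37.0737 V=38.0131[EX]; j=1 S=55.8287 intr=19.3513 cont=20.6983 V=20.6983[hold]; j=2 S=83.8606 intr=0.0000 cont=6.7870 V=6.7870[hold]; j=3 S=125.9677 intr=0.0000 cont=0.9137 V=0.9137[hold]; j=4 S=189.2170 intr=0.0000 cont=0.0000 V=0.0000[hold]; j=5 S=284.2242 intr=0.0000 cont=0.0000 V=0.0000[hold]  S*(5)=37.1669
k=4: j=0 S=45.5519 intr=29.6281 cont=29.3274 V=29.6281[EX]; j=1 S=68.4239 intr=6.7561 cont=13.8429 V=13.8429[hold]; j=2 S=102.7800 intr=0.0000 cont=3.9171 V=3.9171[hold]; j=3 S=154.3866 intr=0.0000 cont=0.4690 V=0.4690[hold]; j=4 S=231.9052 intr=0.0000 cont=0.0000 V=0.0000[hold]  S*(4)=45.5519
k=3: j=0 S=55.8287 intr=19.3513 cont=21.7725 V=21.7725[hold]; j=1 S=83.8606 intr=0.0000 cont=8.9631 V=8.9631[hold]; j=2 S=125.9677 intr=0.0000 cont=2.2331 V=2.2331[hold]; j=3 S=189.2170 intr=0.0000 cont=0.2408 V=0.2408[hold]  S*(3)=-
k=2: j=0 S=68.4239 intr=6.7561 cont=15.4262 V=15.4262[hold]; j=1 S=102.7800 intr=0.0000 cont=5.6597 V=5.6597[hold]; j=2 S=154.3866 intr=0.0000 cont=1.2604 V=1.2604[hold]  S*(2)=-
k=1: j=0 S=83.8606 intr=0.0000 cont=10.6022 V=10.6022[hold]; j=1 S=125.9677 intr=0.0000 cont=3.5028 V=3.5028[hold]  S*(1)=-
k=0: j=0 S=102.7800 intr=0.0000 cont=7.1032 V=7.1032[hold]  S*(0)=-

price = 7.1032
boundary = - - - - 45.5519 37.1669 45.5519 55.8287
tree:
7.1032
10.6022 3.5028
15.4262 5.6597 1.2604
21.7725 8.9631 2.2331 0.2408
29.6281 13.8429 3.9171 0.4690 0.0000
38.0131 20.6983 6.7870 0.9137 0.0000 0.0000
44.8547 29.6281 11.5776 1.7801 0.0000 0.0000 0.0000
50.4368 38.0131 19.3513 3.4679 0.0000 0.0000 0.0000 0.0000
54.9915 44.8547 29.6281 6.7561 0.0000 0.0000 0.0000 0.0000 0.0000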